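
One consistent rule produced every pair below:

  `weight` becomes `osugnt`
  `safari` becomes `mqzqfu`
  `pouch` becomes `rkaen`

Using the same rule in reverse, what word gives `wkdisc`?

monkey

w(22)→o(14) and e(4)→s(18) fit y≡7x+16 (mod 26); the inverse of 7 mod 26 is 15. Treating letters as 0–25, the rule is x ↦ 7x + 16 (mod 26).
Undoing it on wkdisc: w(22)→15·(22−16)≡12=m; k(10)→15·(10−16)≡14=o; d(3)→15·(3−16)≡13=n; i(8)→15·(8−16)≡10=k; s(18)→15·(18−16)≡4=e; c(2)→15·(2−16)≡24=y (all mod 26).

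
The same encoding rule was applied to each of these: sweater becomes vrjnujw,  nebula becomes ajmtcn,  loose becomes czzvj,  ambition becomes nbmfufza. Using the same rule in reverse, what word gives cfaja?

s(18)→v(21) and w(22)→r(17) fit y≡25x+13 (mod 26); the inverse of 25 mod 26 is 25. Treating letters as 0–25, the rule is x ↦ 25x + 13 (mod 26).
Undoing it on cfaja: c(2)→25·(2−13)≡11=l; f(5)→25·(5−13)≡8=i; a(0)→25·(0−13)≡13=n; j(9)→25·(9−13)≡4=e; a(0)→25·(0−13)≡13=n (all mod 26).

linen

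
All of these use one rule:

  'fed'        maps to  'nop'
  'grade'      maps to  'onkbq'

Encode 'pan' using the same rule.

xkz

The output letters match the input read backwards, each shifted +10: fed reversed is def. Read the word backwards and shift each letter +10.
Applying it to pan: reverse → nap; then shift: n+10=x, a+10=k, p+10=z.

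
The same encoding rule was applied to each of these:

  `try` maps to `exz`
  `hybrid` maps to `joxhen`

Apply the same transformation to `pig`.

mov

The output letters match the input read backwards, each shifted +6: try reversed is yrt. Two steps: reverse the string, then apply a Caesar shift of +6.
Applying it to pig: reverse → gip; then shift: g+6=m, i+6=o, p+6=v.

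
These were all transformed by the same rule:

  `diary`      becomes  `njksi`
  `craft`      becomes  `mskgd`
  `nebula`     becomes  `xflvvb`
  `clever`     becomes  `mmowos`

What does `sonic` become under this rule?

cpxjm

Shifts by position in diary: pos 0: d→n (+10), pos 1: i→j (+1), pos 2: a→k (+10), pos 3: r→s (+1) — repeating every 2. It's a Vigenère-style cipher with numeric key [10,1]: position i shifts by key[i mod 2].
On sonic: s+10=c, o+1=p, n+10=x, i+1=j, c+10=m.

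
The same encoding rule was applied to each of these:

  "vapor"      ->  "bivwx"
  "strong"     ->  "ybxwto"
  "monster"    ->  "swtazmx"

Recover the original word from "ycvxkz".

supper

Shifts by position in vapor: pos 0: v→b (+6), pos 1: a→i (+8), pos 2: p→v (+6), pos 3: o→w (+8) — repeating every 2. It's a Vigenère-style cipher with numeric key [6,8]: position i shifts by key[i mod 2].
Undoing it on ycvxkz: y−6=s, c−8=u, v−6=p, x−8=p, k−6=e, z−8=r.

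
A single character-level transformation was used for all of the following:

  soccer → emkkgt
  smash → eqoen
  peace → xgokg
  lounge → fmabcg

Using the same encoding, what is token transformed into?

s(18)→e(4) and o(14)→m(12) fit y≡11x+14 (mod 26); the inverse of 11 mod 26 is 19. This is an affine cipher: with a=0,…,z=25, each position x becomes (11x+14) mod 26.
Applying it to token: t(19)→11·19+14≡15=p; o(14)→11·14+14≡12=m; k(10)→11·10+14≡20=u; e(4)→11·4+14≡6=g; n(13)→11·13+14≡1=b (all mod 26).

pmugb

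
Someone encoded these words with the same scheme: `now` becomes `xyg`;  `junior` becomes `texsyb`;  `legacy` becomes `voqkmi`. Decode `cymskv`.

Compare letters: n→x is +10, o→y is +10, w→g is +10 — a constant shift. It's a constant shift of +10 (ROT10).
Undoing it on cymskv: c−10=s, y−10=o, m−10=c, s−10=i, k−10=a, v−10=l.

social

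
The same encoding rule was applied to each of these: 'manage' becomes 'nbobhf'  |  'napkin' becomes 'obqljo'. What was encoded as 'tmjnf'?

slime

Compare letters: m→n is +1, a→b is +1, n→o is +1 — a constant shift. Every letter moves 1 place later in the alphabet, wrapping around z→a.
Decoding tmjnf: t−1=s, m−1=l, j−1=i, n−1=m, f−1=e.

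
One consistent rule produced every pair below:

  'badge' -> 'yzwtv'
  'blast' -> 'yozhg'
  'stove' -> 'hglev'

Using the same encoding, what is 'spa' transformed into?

hkz

Each pair mirrors across the alphabet (b↔y, a↔z, d↔w): positions sum to 25. Letters are reflected about the middle of the alphabet (position → 25−position): Atbash.
Applying it to spa: s↔h, p↔k, a↔z.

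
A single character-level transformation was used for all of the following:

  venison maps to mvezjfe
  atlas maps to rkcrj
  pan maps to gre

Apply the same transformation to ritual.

Compare letters: v→m is +17, e→v is +17, n→e is +17 — a constant shift. It's a constant shift of +17 (ROT17).
On ritual: r+17=i, i+17=z, t+17=k, u+17=l, a+17=r, l+17=c.

izklrc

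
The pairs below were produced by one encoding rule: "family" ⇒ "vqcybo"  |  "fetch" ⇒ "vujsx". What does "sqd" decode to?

can

Compare letters: f→v is +16, a→q is +16, m→c is +16 — a constant shift. Every letter moves 16 places later in the alphabet, wrapping around z→a.
Undoing it on sqd: s−16=c, q−16=a, d−16=n.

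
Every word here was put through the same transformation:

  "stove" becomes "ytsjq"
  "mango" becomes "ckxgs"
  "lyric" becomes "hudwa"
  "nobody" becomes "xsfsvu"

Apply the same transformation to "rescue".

dqyaoq

s(18)→y(24) and t(19)→t(19) fit y≡21x+10 (mod 26); the inverse of 21 mod 26 is 5. Treating letters as 0–25, the rule is x ↦ 21x + 10 (mod 26).
For rescue: r(17)→21·17+10≡3=d; e(4)→21·4+10≡16=q; s(18)→21·18+10≡24=y; c(2)→21·2+10≡0=a; u(20)→21·20+10≡14=o; e(4)→21·4+10≡16=q (all mod 26).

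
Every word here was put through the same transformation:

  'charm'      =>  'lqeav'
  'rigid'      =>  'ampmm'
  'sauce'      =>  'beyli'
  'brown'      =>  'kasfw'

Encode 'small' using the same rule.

bveuu

The shift depends on letter class: consonant c→l is +9, but vowel a→e is +4. Two shifts are in play — +4 for a/e/i/o/u, +9 for every other letter.
Applying it to small: s(cons)+9=b, m(cons)+9=v, a(vowel)+4=e, l(cons)+9=u, l(cons)+9=u.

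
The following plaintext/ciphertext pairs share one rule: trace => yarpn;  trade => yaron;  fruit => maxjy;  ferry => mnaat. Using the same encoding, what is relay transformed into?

angrt

t(19)→y(24) and r(17)→a(0) fit y≡25x+17 (mod 26); the inverse of 25 mod 26 is 25. Treating letters as 0–25, the rule is x ↦ 25x + 17 (mod 26).
Applying it to relay: r(17)→25·17+17≡0=a; e(4)→25·4+17≡13=n; l(11)→25·11+17≡6=g; a(0)→25·0+17≡17=r; y(24)→25·24+17≡19=t (all mod 26).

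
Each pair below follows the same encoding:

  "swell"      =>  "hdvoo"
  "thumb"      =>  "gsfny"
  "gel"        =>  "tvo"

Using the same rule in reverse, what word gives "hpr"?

Each pair mirrors across the alphabet (s↔h, w↔d, e↔v): positions sum to 25. This is the alphabet-reversal cipher (Atbash): a becomes z, b becomes y, etc.
Reversing it on hpr: h↔s, p↔k, r↔i.

ski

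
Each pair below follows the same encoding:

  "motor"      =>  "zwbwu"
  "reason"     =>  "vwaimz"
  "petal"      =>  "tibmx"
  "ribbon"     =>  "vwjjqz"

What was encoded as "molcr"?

Read the word backwards and shift each letter +8.
Decoding molcr: shift back: m−8=e, o−8=g, l−8=d, c−8=u, r−8=j → egduj; then reverse → judge.

judge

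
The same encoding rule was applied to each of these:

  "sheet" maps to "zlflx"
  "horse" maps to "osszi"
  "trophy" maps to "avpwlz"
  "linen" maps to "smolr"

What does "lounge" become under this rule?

ssvukf

Shifts by position in sheet: pos 0: s→z (+7), pos 1: h→l (+4), pos 2: e→f (+1), pos 3: e→l (+7), pos 4: t→x (+4) — repeating every 3. It's a Vigenère-style cipher with numeric key [7,4,1]: position i shifts by key[i mod 3].
On lounge: l+7=s, o+4=s, u+1=v, n+7=u, g+4=k, e+1=f.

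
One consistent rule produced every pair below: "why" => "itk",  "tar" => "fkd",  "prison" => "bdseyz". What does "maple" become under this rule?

Two shifts are in play — +10 for a/e/i/o/u, +12 for every other letter.
On maple: m(cons)+12=y, a(vowel)+10=k, p(cons)+12=b, l(cons)+12=x, e(vowel)+10=o.

ykbxo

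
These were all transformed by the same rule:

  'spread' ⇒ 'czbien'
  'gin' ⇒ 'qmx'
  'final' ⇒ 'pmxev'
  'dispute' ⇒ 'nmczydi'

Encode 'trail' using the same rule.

dbemv

The shift depends on letter class: consonant s→c is +10, but vowel e→i is +4. The rule splits by letter class: vowels +4, consonants +10.
For trail: t(cons)+10=d, r(cons)+10=b, a(vowel)+4=e, i(vowel)+4=m, l(cons)+10=v.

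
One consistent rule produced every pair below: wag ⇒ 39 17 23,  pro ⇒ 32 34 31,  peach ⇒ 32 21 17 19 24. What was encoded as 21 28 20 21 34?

elder

The number is (letter's place in the alphabet, a=1) + 16.
Decoding 21 28 20 21 34: 21→(21−16)÷1=5=e, 28→(28−16)÷1=12=l, 20→(20−16)÷1=4=d, 21→(21−16)÷1=5=e, 34→(34−16)÷1=18=r.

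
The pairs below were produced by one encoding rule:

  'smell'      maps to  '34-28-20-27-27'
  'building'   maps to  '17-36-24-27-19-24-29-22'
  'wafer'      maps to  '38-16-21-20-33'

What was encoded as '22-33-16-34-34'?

grass

s is letter #19 and maps to 34: an offset of 15. Letters become their 1-based position plus 15 (so a→16, b→17, …).
Reversing it on 22-33-16-34-34: 22→(22−15)÷1=7=g, 33→(33−15)÷1=18=r, 16→(16−15)÷1=1=a, 34→(34−15)÷1=19=s, 34→(34−15)÷1=19=s.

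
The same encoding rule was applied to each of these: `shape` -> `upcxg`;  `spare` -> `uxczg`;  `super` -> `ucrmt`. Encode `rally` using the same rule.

tinta

Shifts by position in shape: pos 0: s→u (+2), pos 1: h→p (+8), pos 2: a→c (+2), pos 3: p→x (+8) — repeating every 2. A repeating key of period 2 is used — shifts +2, +8 over and over.
Applying it to rally: r+2=t, a+8=i, l+2=n, l+8=t, y+2=a.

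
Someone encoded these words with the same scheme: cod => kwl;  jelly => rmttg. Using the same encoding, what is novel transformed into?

vwdmt

Each letter is shifted forward by 8 in the alphabet (a Caesar shift of +8).
For novel: n+8=v, o+8=w, v+8=d, e+8=m, l+8=t.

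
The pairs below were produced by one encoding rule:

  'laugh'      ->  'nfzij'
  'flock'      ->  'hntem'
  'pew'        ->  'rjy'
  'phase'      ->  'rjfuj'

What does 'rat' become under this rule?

Two shifts are in play — +5 for a/e/i/o/u, +2 for every other letter.
For rat: r(cons)+2=t, a(vowel)+5=f, t(cons)+2=v.

tfv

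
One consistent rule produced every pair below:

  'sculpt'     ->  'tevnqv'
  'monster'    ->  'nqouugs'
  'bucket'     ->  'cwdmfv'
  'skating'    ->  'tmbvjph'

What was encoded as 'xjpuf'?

Shifts by position in sculpt: pos 0: s→t (+1), pos 1: c→e (+2), pos 2: u→v (+1), pos 3: l→n (+2) — repeating every 2. A repeating key of period 2 is used — shifts +1, +2 over and over.
Undoing it on xjpuf: x−1=w, j−2=h, p−1=o, u−2=s, f−1=e.

whose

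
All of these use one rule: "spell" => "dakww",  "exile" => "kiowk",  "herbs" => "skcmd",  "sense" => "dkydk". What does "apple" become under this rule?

gaawk

The shift depends on letter class: consonant s→d is +11, but vowel e→k is +6. The rule splits by letter class: vowels +6, consonants +11.
For apple: a(vowel)+6=g, p(cons)+11=a, p(cons)+11=a, l(cons)+11=w, e(vowel)+6=k.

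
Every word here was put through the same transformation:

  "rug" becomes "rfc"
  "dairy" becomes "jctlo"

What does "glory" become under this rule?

The output letters match the input read backwards, each shifted +11: rug reversed is gur. Two steps: reverse the string, then apply a Caesar shift of +11.
On glory: reverse → yrolg; then shift: y+11=j, r+11=c, o+11=z, l+11=w, g+11=r.

jczwr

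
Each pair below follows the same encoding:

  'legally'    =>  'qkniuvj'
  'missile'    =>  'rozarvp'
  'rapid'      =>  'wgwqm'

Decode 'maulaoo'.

hundred

In legally: l→q is +5, e→k is +6, g→n is +7, a→i is +8 — the shift increases by 1 each position. The shift increases by 1 at each position, starting from +5: 5, 6, 7, ….
Reversing it on maulaoo: m−5=h, a−6=u, u−7=n, l−8=d, a−9=r, o−10=e, o−11=d.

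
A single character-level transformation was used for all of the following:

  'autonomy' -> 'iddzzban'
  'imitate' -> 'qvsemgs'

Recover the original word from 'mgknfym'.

In autonomy: a→i is +8, u→d is +9, t→d is +10, o→z is +11 — the shift increases by 1 each position. Each letter shifts forward by (position + 8), i.e. 8, 9, 10, … — the shift grows by one for each successive letter.
Decoding mgknfym: m−8=e, g−9=x, k−10=a, n−11=c, f−12=t, y−13=l, m−14=y.

exactly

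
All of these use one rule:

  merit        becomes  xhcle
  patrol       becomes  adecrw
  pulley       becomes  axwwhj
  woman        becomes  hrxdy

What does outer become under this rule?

rxehc

The shift depends on letter class: consonant m→x is +11, but vowel e→h is +3. The rule splits by letter class: vowels +3, consonants +11.
Applying it to outer: o(vowel)+3=r, u(vowel)+3=x, t(cons)+11=e, e(vowel)+3=h, r(cons)+11=c.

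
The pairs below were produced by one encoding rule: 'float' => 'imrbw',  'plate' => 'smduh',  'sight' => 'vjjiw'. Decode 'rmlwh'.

Shifts by position in float: pos 0: f→i (+3), pos 1: l→m (+1), pos 2: o→r (+3), pos 3: a→b (+1) — repeating every 2. A repeating key of period 2 is used — shifts +3, +1 over and over.
Reversing it on rmlwh: r−3=o, m−1=l, l−3=i, w−1=v, h−3=e.

olive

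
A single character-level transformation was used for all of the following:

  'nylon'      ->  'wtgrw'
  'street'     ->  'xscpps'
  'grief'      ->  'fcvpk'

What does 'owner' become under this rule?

n(13)→w(22) and y(24)→t(19) fit y≡21x+9 (mod 26); the inverse of 21 mod 26 is 5. This is an affine cipher: with a=0,…,z=25, each position x becomes (21x+9) mod 26.
For owner: o(14)→21·14+9≡17=r; w(22)→21·22+9≡3=d; n(13)→21·13+9≡22=w; e(4)→21·4+9≡15=p; r(17)→21·17+9≡2=c (all mod 26).

rdwpc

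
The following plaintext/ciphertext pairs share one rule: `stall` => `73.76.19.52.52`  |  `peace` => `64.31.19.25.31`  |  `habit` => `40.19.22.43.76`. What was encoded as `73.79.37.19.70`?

sugar

s(#19)→73 and t(#20)→76: differences scale by 3, so n = 3·pos + 16. Each letter becomes 3×(its alphabet position, a=1..z=26) + 16.
Decoding 73.79.37.19.70: 73→(73−16)÷3=19=s, 79→(79−16)÷3=21=u, 37→(37−16)÷3=7=g, 19→(19−16)÷3=1=a, 70→(70−16)÷3=18=r.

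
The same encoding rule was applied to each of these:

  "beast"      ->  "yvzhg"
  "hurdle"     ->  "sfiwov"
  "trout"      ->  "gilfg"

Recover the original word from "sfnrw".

humid

Letters are reflected about the middle of the alphabet (position → 25−position): Atbash.
Decoding sfnrw: s↔h, f↔u, n↔m, r↔i, w↔d.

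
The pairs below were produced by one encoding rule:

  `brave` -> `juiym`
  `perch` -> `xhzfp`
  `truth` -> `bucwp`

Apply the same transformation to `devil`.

lhdlt

Shifts by position in brave: pos 0: b→j (+8), pos 1: r→u (+3), pos 2: a→i (+8), pos 3: v→y (+3) — repeating every 2. The shifts repeat in a cycle of length 2: positions 0,1,… shift by +8, +3, then the pattern repeats.
On devil: d+8=l, e+3=h, v+8=d, i+3=l, l+8=t.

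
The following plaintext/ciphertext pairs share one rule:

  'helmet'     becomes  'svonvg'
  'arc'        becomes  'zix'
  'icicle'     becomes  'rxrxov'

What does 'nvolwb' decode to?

Each pair mirrors across the alphabet (h↔s, e↔v, l↔o): positions sum to 25. Letters are reflected about the middle of the alphabet (position → 25−position): Atbash.
Undoing it on nvolwb: n↔m, v↔e, o↔l, l↔o, w↔d, b↔y.

melody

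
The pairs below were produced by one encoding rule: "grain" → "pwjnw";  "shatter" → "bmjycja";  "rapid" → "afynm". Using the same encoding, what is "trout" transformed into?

cwxzc

The shifts repeat in a cycle of length 2: positions 0,1,… shift by +9, +5, then the pattern repeats.
Applying it to trout: t+9=c, r+5=w, o+9=x, u+5=z, t+9=c.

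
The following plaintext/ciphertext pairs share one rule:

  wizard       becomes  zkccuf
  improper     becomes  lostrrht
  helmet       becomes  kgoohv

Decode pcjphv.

magnet

Shifts by position in wizard: pos 0: w→z (+3), pos 1: i→k (+2), pos 2: z→c (+3), pos 3: a→c (+2) — repeating every 2. The shifts repeat in a cycle of length 2: positions 0,1,… shift by +3, +2, then the pattern repeats.
Reversing it on pcjphv: p−3=m, c−2=a, j−3=g, p−2=n, h−3=e, v−2=t.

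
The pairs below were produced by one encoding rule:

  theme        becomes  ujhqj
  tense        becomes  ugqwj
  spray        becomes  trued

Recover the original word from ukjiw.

The shift increases by 1 at each position, starting from +1: 1, 2, 3, ….
Undoing it on ukjiw: u−1=t, k−2=i, j−3=g, i−4=e, w−5=r.

tiger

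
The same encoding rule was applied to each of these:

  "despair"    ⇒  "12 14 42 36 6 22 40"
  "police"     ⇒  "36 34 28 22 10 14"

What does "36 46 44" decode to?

put

d(#4)→12 and e(#5)→14: differences scale by 2, so n = 2·pos + 4. The formula is n = 2×(alphabet index, a=1) + 4.
Reversing it on 36 46 44: 36→(36−4)÷2=16=p, 46→(46−4)÷2=21=u, 44→(44−4)÷2=20=t.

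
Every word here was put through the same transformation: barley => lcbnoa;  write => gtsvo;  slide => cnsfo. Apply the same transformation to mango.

wcxiy

The shifts repeat in a cycle of length 2: positions 0,1,… shift by +10, +2, then the pattern repeats.
Applying it to mango: m+10=w, a+2=c, n+10=x, g+2=i, o+10=y.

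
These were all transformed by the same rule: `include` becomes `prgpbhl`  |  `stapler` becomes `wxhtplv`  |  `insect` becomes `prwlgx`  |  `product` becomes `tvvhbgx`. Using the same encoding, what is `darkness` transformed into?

hhvorlww

The rule splits by letter class: vowels +7, consonants +4.
For darkness: d(cons)+4=h, a(vowel)+7=h, r(cons)+4=v, k(cons)+4=o, n(cons)+4=r, e(vowel)+7=l, s(cons)+4=w, s(cons)+4=w.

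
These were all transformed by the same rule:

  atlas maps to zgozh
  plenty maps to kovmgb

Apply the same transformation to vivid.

ererw

Each pair mirrors across the alphabet (a↔z, t↔g, l↔o): positions sum to 25. Letters are reflected about the middle of the alphabet (position → 25−position): Atbash.
Applying it to vivid: v↔e, i↔r, v↔e, i↔r, d↔w.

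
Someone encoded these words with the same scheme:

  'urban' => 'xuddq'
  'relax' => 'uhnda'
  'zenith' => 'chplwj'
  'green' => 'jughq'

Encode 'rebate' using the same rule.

Shifts by position in urban: pos 0: u→x (+3), pos 1: r→u (+3), pos 2: b→d (+2), pos 3: a→d (+3), pos 4: n→q (+3) — repeating every 3. A repeating key of period 3 is used — shifts +3, +3, +2 over and over.
For rebate: r+3=u, e+3=h, b+2=d, a+3=d, t+3=w, e+2=g.

uhddwg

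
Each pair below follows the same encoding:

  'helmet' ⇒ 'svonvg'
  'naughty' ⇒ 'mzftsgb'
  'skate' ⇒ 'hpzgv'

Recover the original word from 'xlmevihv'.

Each letter is replaced by its mirror in the alphabet: a↔z, b↔y, c↔x, and so on (the Atbash cipher).
Reversing it on xlmevihv: x↔c, l↔o, m↔n, e↔v, v↔e, i↔r, h↔s, v↔e.

converse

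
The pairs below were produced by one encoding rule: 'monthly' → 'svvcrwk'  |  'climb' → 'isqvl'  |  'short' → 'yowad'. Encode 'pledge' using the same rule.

In monthly: m→s is +6, o→v is +7, n→v is +8, t→c is +9 — the shift increases by 1 each position. Letter i (0-indexed) is shifted by i+6, so successive shifts are 6, 7, 8, ….
On pledge: p+6=v, l+7=s, e+8=m, d+9=m, g+10=q, e+11=p.

vsmmqp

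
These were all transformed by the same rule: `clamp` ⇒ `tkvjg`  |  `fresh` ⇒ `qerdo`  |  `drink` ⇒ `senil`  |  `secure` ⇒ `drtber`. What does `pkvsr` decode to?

Treating letters as 0–25, the rule is x ↦ 25x + 21 (mod 26).
Undoing it on pkvsr: p(15)→25·(15−21)≡6=g; k(10)→25·(10−21)≡11=l; v(21)→25·(21−21)≡0=a; s(18)→25·(18−21)≡3=d; r(17)→25·(17−21)≡4=e (all mod 26).

glade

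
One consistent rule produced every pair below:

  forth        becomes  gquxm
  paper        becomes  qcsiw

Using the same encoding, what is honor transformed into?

iqqsw

Each letter shifts forward by (position + 1), i.e. 1, 2, 3, … — the shift grows by one for each successive letter.
For honor: h+1=i, o+2=q, n+3=q, o+4=s, r+5=w.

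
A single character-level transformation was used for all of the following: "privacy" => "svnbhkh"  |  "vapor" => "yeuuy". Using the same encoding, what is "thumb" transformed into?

wlzsi

In privacy: p→s is +3, r→v is +4, i→n is +5, v→b is +6 — the shift increases by 1 each position. Letter i (0-indexed) is shifted by i+3, so successive shifts are 3, 4, 5, ….
Applying it to thumb: t+3=w, h+4=l, u+5=z, m+6=s, b+7=i.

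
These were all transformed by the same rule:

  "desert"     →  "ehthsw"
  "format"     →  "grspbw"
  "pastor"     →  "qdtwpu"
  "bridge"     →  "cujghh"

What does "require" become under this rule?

Shifts by position in desert: pos 0: d→e (+1), pos 1: e→h (+3), pos 2: s→t (+1), pos 3: e→h (+3) — repeating every 2. It's a Vigenère-style cipher with numeric key [1,3]: position i shifts by key[i mod 2].
Applying it to require: r+1=s, e+3=h, q+1=r, u+3=x, i+1=j, r+3=u, e+1=f.

shrxjuf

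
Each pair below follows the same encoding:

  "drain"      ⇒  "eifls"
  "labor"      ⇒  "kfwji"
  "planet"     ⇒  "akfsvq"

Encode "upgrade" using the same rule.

d(3)→e(4) and r(17)→i(8) fit y≡17x+5 (mod 26); the inverse of 17 mod 26 is 23. Each letter's alphabet position (a=0..z=25) is mapped through 17·x+5 mod 26 — an affine cipher.
For upgrade: u(20)→17·20+5≡7=h; p(15)→17·15+5≡0=a; g(6)→17·6+5≡3=d; r(17)→17·17+5≡8=i; a(0)→17·0+5≡5=f; d(3)→17·3+5≡4=e; e(4)→17·4+5≡21=v (all mod 26).

hadifev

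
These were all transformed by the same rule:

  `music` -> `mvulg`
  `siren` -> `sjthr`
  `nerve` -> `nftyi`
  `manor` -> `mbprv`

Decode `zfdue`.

In music: m→m is +0, u→v is +1, s→u is +2, i→l is +3 — the shift increases by 1 each position. Letter i (0-indexed) is shifted by i+0, so successive shifts are 0, 1, 2, ….
Undoing it on zfdue: z−0=z, f−1=e, d−2=b, u−3=r, e−4=a.

zebra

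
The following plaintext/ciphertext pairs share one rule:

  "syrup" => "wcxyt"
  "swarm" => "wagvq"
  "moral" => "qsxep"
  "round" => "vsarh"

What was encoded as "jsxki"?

Shifts by position in syrup: pos 0: s→w (+4), pos 1: y→c (+4), pos 2: r→x (+6), pos 3: u→y (+4), pos 4: p→t (+4) — repeating every 3. A repeating key of period 3 is used — shifts +4, +4, +6 over and over.
Decoding jsxki: j−4=f, s−4=o, x−6=r, k−4=g, i−4=e.

forge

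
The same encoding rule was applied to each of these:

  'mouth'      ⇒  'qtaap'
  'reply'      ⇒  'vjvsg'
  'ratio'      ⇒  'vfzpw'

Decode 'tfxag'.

In mouth: m→q is +4, o→t is +5, u→a is +6, t→a is +7 — the shift increases by 1 each position. Each letter shifts forward by (position + 4), i.e. 4, 5, 6, … — the shift grows by one for each successive letter.
Decoding tfxag: t−4=p, f−5=a, x−6=r, a−7=t, g−8=y.

party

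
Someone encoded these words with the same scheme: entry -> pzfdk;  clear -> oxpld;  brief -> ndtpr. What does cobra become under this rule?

ozndl

The shift depends on letter class: consonant n→z is +12, but vowel e→p is +11. Two shifts are in play — +11 for a/e/i/o/u, +12 for every other letter.
For cobra: c(cons)+12=o, o(vowel)+11=z, b(cons)+12=n, r(cons)+12=d, a(vowel)+11=l.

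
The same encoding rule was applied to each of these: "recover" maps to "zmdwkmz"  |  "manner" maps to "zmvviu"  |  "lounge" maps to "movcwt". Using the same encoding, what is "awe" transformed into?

The output letters match the input read backwards, each shifted +8: recover reversed is revocer. Read the word backwards and shift each letter +8.
For awe: reverse → ewa; then shift: e+8=m, w+8=e, a+8=i.

mei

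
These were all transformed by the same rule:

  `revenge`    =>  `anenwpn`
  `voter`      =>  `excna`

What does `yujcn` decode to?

Compare letters: r→a is +9, e→n is +9, v→e is +9 — a constant shift. Each letter is shifted forward by 9 in the alphabet (a Caesar shift of +9).
Decoding yujcn: y−9=p, u−9=l, j−9=a, c−9=t, n−9=e.

plate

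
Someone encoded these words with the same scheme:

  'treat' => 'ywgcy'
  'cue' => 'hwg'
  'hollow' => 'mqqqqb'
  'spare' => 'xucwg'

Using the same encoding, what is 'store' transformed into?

The shift depends on letter class: consonant t→y is +5, but vowel e→g is +2. The rule splits by letter class: vowels +2, consonants +5.
Applying it to store: s(cons)+5=x, t(cons)+5=y, o(vowel)+2=q, r(cons)+5=w, e(vowel)+2=g.

xyqwg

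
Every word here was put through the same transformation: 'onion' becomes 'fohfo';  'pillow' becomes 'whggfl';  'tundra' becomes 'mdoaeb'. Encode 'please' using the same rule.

wgrbvr

o(14)→f(5) and n(13)→o(14) fit y≡17x+1 (mod 26); the inverse of 17 mod 26 is 23. This is an affine cipher: with a=0,…,z=25, each position x becomes (17x+1) mod 26.
On please: p(15)→17·15+1≡22=w; l(11)→17·11+1≡6=g; e(4)→17·4+1≡17=r; a(0)→17·0+1≡1=b; s(18)→17·18+1≡21=v; e(4)→17·4+1≡17=r (all mod 26).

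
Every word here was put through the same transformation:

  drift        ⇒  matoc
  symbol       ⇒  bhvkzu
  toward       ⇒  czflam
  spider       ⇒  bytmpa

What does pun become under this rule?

The shift depends on letter class: consonant d→m is +9, but vowel i→t is +11. The rule splits by letter class: vowels +11, consonants +9.
For pun: p(cons)+9=y, u(vowel)+11=f, n(cons)+9=w.

yfw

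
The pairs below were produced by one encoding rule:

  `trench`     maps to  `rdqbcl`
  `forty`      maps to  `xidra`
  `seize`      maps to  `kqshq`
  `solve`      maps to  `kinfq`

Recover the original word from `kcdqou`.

scream

t(19)→r(17) and r(17)→d(3) fit y≡7x+14 (mod 26); the inverse of 7 mod 26 is 15. Treating letters as 0–25, the rule is x ↦ 7x + 14 (mod 26).
Reversing it on kcdqou: k(10)→15·(10−14)≡18=s; c(2)→15·(2−14)≡2=c; d(3)→15·(3−14)≡17=r; q(16)→15·(16−14)≡4=e; o(14)→15·(14−14)≡0=a; u(20)→15·(20−14)≡12=m (all mod 26).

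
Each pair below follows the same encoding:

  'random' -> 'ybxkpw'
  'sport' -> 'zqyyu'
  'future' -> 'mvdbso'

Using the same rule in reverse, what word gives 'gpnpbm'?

zodiac

A repeating key of period 3 is used — shifts +7, +1, +10 over and over.
Undoing it on gpnpbm: g−7=z, p−1=o, n−10=d, p−7=i, b−1=a, m−10=c.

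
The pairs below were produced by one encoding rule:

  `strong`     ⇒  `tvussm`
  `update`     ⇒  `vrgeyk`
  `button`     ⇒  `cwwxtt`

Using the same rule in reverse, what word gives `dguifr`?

cereal

In strong: s→t is +1, t→v is +2, r→u is +3, o→s is +4 — the shift increases by 1 each position. Each letter shifts forward by (position + 1), i.e. 1, 2, 3, … — the shift grows by one for each successive letter.
Decoding dguifr: d−1=c, g−2=e, u−3=r, i−4=e, f−5=a, r−6=l.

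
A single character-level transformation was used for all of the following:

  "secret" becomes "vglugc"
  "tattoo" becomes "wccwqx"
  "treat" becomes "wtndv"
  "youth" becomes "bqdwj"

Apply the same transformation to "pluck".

sndfm

Shifts by position in secret: pos 0: s→v (+3), pos 1: e→g (+2), pos 2: c→l (+9), pos 3: r→u (+3), pos 4: e→g (+2), pos 5: t→c (+9) — repeating every 3. A repeating key of period 3 is used — shifts +3, +2, +9 over and over.
On pluck: p+3=s, l+2=n, u+9=d, c+3=f, k+2=m.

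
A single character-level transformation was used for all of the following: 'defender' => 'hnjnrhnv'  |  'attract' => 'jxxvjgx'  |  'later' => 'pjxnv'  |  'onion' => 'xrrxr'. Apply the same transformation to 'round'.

vxdrh

The shift depends on letter class: consonant d→h is +4, but vowel e→n is +9. The rule splits by letter class: vowels +9, consonants +4.
On round: r(cons)+4=v, o(vowel)+9=x, u(vowel)+9=d, n(cons)+4=r, d(cons)+4=h.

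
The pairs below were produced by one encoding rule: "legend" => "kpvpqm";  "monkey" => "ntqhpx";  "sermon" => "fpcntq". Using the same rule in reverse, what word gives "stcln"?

l(11)→k(10) and e(4)→p(15) fit y≡3x+3 (mod 26); the inverse of 3 mod 26 is 9. Each letter's alphabet position (a=0..z=25) is mapped through 3·x+3 mod 26 — an affine cipher.
Decoding stcln: s(18)→9·(18−3)≡5=f; t(19)→9·(19−3)≡14=o; c(2)→9·(2−3)≡17=r; l(11)→9·(11−3)≡20=u; n(13)→9·(13−3)≡12=m (all mod 26).

forum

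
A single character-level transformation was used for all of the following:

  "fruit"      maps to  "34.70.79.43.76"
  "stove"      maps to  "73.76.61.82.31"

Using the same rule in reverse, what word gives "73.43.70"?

sir

f(#6)→34 and r(#18)→70: differences scale by 3, so n = 3·pos + 16. The formula is n = 3×(alphabet index, a=1) + 16.
Reversing it on 73.43.70: 73→(73−16)÷3=19=s, 43→(43−16)÷3=9=i, 70→(70−16)÷3=18=r.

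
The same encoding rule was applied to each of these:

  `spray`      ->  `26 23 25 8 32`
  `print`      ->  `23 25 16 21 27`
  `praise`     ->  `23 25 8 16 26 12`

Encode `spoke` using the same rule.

s is letter #19 and maps to 26: an offset of 7. The number is (letter's place in the alphabet, a=1) + 7.
For spoke: s=19→26, p=16→23, o=15→22, k=11→18, e=5→12.

26 23 22 18 12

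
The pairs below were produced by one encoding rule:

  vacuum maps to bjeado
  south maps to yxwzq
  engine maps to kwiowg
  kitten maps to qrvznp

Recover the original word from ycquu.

stool

Shifts by position in vacuum: pos 0: v→b (+6), pos 1: a→j (+9), pos 2: c→e (+2), pos 3: u→a (+6), pos 4: u→d (+9), pos 5: m→o (+2) — repeating every 3. A repeating key of period 3 is used — shifts +6, +9, +2 over and over.
Decoding ycquu: y−6=s, c−9=t, q−2=o, u−6=o, u−9=l.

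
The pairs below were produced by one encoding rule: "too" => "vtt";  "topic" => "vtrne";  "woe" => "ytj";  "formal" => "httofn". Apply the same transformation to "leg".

nji

The shift depends on letter class: consonant t→v is +2, but vowel o→t is +5. The rule splits by letter class: vowels +5, consonants +2.
For leg: l(cons)+2=n, e(vowel)+5=j, g(cons)+2=i.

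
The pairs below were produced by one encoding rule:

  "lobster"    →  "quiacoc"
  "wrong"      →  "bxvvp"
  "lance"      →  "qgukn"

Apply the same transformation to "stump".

Letter i (0-indexed) is shifted by i+5, so successive shifts are 5, 6, 7, ….
For stump: s+5=x, t+6=z, u+7=b, m+8=u, p+9=y.

xzbuy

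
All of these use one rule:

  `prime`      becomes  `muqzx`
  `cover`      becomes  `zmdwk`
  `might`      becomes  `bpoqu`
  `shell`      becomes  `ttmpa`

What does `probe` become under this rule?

The output letters match the input read backwards, each shifted +8: prime reversed is emirp. Two steps: reverse the string, then apply a Caesar shift of +8.
On probe: reverse → eborp; then shift: e+8=m, b+8=j, o+8=w, r+8=z, p+8=x.

mjwzx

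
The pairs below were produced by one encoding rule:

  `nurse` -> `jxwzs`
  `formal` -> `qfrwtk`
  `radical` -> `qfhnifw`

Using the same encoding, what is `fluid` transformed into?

inzqk

The word is reversed, then every letter is shifted forward by 5.
Applying it to fluid: reverse → diulf; then shift: d+5=i, i+5=n, u+5=z, l+5=q, f+5=k.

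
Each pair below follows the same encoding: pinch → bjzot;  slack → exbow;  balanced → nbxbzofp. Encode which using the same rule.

itjot

The shift depends on letter class: consonant p→b is +12, but vowel i→j is +1. The rule splits by letter class: vowels +1, consonants +12.
Applying it to which: w(cons)+12=i, h(cons)+12=t, i(vowel)+1=j, c(cons)+12=o, h(cons)+12=t.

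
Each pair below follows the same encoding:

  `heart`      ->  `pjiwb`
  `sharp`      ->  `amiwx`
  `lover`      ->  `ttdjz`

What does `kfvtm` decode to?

The shifts repeat in a cycle of length 2: positions 0,1,… shift by +8, +5, then the pattern repeats.
Reversing it on kfvtm: k−8=c, f−5=a, v−8=n, t−5=o, m−8=e.

canoe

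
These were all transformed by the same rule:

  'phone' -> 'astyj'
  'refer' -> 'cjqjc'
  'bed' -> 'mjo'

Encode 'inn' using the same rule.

nyy

The shift depends on letter class: consonant p→a is +11, but vowel o→t is +5. The rule splits by letter class: vowels +5, consonants +11.
On inn: i(vowel)+5=n, n(cons)+11=y, n(cons)+11=y.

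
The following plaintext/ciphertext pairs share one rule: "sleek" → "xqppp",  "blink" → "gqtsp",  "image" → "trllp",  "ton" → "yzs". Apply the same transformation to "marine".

The shift depends on letter class: consonant s→x is +5, but vowel e→p is +11. Vowels shift forward by 11 and consonants shift forward by 5.
For marine: m(cons)+5=r, a(vowel)+11=l, r(cons)+5=w, i(vowel)+11=t, n(cons)+5=s, e(vowel)+11=p.

rlwtsp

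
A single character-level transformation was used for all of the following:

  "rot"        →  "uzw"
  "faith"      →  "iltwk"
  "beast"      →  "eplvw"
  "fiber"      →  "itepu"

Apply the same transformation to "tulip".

wfots

The rule splits by letter class: vowels +11, consonants +3.
For tulip: t(cons)+3=w, u(vowel)+11=f, l(cons)+3=o, i(vowel)+11=t, p(cons)+3=s.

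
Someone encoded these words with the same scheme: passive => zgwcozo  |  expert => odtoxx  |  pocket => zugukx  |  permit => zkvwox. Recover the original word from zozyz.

Shifts by position in passive: pos 0: p→z (+10), pos 1: a→g (+6), pos 2: s→w (+4), pos 3: s→c (+10), pos 4: i→o (+6), pos 5: v→z (+4) — repeating every 3. The shifts repeat in a cycle of length 3: positions 0,1,… shift by +10, +6, +4, then the pattern repeats.
Reversing it on zozyz: z−10=p, o−6=i, z−4=v, y−10=o, z−6=t.

pivot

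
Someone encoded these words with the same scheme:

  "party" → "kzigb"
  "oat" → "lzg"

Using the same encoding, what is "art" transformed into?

Each letter is replaced by its mirror in the alphabet: a↔z, b↔y, c↔x, and so on (the Atbash cipher).
Applying it to art: a↔z, r↔i, t↔g.

zig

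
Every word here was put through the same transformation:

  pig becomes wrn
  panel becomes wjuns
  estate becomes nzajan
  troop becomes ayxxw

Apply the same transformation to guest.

ndnza

Two shifts are in play — +9 for a/e/i/o/u, +7 for every other letter.
Applying it to guest: g(cons)+7=n, u(vowel)+9=d, e(vowel)+9=n, s(cons)+7=z, t(cons)+7=a.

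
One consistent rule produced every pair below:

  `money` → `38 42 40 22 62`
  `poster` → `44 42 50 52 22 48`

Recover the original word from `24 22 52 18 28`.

fetch

With a=1..z=26, the number is 2·pos + 12.
Decoding 24 22 52 18 28: 24→(24−12)÷2=6=f, 22→(22−12)÷2=5=e, 52→(52−12)÷2=20=t, 18→(18−12)÷2=3=c, 28→(28−12)÷2=8=h.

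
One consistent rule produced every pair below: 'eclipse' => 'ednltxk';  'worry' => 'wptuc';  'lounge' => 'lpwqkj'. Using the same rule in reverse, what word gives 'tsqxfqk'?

In eclipse: e→e is +0, c→d is +1, l→n is +2, i→l is +3 — the shift increases by 1 each position. Each letter shifts forward by its position index (0, 1, 2, …) — the shift grows by one for each successive letter.
Reversing it on tsqxfqk: t−0=t, s−1=r, q−2=o, x−3=u, f−4=b, q−5=l, k−6=e.

trouble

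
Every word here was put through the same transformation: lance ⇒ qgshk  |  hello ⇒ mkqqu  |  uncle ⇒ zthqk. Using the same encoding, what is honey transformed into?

musje

A repeating key of period 3 is used — shifts +5, +6, +5 over and over.
Applying it to honey: h+5=m, o+6=u, n+5=s, e+5=j, y+6=e.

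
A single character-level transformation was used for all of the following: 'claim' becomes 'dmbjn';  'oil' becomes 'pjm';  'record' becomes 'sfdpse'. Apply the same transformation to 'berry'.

cfssz

Each letter is shifted forward by 1 in the alphabet (a Caesar shift of +1).
On berry: b+1=c, e+1=f, r+1=s, r+1=s, y+1=z.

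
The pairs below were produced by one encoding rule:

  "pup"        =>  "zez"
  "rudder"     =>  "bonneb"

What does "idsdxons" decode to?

identity

The output letters match the input read backwards, each shifted +10: pup reversed is pup. The word is reversed, then every letter is shifted forward by 10.
Decoding idsdxons: shift back: i−10=y, d−10=t, s−10=i, d−10=t, x−10=n, o−10=e, n−10=d, s−10=i → ytitnedi; then reverse → identity.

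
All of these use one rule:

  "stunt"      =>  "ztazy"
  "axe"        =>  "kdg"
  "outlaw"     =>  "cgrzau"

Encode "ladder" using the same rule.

xkjjgr

Read the word backwards and shift each letter +6.
For ladder: reverse → reddal; then shift: r+6=x, e+6=k, d+6=j, d+6=j, a+6=g, l+6=r.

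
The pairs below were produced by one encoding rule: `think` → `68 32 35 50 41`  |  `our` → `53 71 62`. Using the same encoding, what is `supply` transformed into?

65 71 56 56 44 83

Each letter becomes 3×(its alphabet position, a=1..z=26) + 8.
Applying it to supply: s=19→65, u=21→71, p=16→56, p=16→56, l=12→44, y=25→83.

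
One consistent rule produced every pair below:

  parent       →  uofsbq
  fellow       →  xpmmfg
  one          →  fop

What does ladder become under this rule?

Read the word backwards and shift each letter +1.
On ladder: reverse → reddal; then shift: r+1=s, e+1=f, d+1=e, d+1=e, a+1=b, l+1=m.

sfeebm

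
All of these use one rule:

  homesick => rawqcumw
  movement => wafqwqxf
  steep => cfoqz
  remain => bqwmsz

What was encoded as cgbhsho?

Shifts by position in homesick: pos 0: h→r (+10), pos 1: o→a (+12), pos 2: m→w (+10), pos 3: e→q (+12) — repeating every 2. It's a Vigenère-style cipher with numeric key [10,12]: position i shifts by key[i mod 2].
Decoding cgbhsho: c−10=s, g−12=u, b−10=r, h−12=v, s−10=i, h−12=v, o−10=e.

survive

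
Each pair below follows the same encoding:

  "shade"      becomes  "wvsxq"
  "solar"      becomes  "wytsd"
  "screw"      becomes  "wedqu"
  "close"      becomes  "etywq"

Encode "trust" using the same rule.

This is an affine cipher: with a=0,…,z=25, each position x becomes (19x+18) mod 26.
On trust: t(19)→19·19+18≡15=p; r(17)→19·17+18≡3=d; u(20)→19·20+18≡8=i; s(18)→19·18+18≡22=w; t(19)→19·19+18≡15=p (all mod 26).

pdiwp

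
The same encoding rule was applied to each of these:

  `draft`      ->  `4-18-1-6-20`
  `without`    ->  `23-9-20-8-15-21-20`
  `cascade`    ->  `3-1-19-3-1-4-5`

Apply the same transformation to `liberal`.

Letters become their 1-indexed alphabet positions: a=1 … z=26.
For liberal: l=12→12, i=9→9, b=2→2, e=5→5, r=18→18, a=1→1, l=12→12.

12-9-2-5-18-1-12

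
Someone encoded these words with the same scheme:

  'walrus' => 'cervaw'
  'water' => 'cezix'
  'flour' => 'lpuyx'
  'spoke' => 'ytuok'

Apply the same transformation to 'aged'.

Shifts by position in walrus: pos 0: w→c (+6), pos 1: a→e (+4), pos 2: l→r (+6), pos 3: r→v (+4) — repeating every 2. The shifts repeat in a cycle of length 2: positions 0,1,… shift by +6, +4, then the pattern repeats.
Applying it to aged: a+6=g, g+4=k, e+6=k, d+4=h.

gkkh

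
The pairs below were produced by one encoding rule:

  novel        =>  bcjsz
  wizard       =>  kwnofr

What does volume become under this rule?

Each letter is shifted forward by 14 in the alphabet (a Caesar shift of +14).
For volume: v+14=j, o+14=c, l+14=z, u+14=i, m+14=a, e+14=s.

jczias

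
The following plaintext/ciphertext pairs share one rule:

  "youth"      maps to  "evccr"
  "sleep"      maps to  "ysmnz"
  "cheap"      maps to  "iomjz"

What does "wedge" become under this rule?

In youth: y→e is +6, o→v is +7, u→c is +8, t→c is +9 — the shift increases by 1 each position. Letter i (0-indexed) is shifted by i+6, so successive shifts are 6, 7, 8, ….
Applying it to wedge: w+6=c, e+7=l, d+8=l, g+9=p, e+10=o.

cllpo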